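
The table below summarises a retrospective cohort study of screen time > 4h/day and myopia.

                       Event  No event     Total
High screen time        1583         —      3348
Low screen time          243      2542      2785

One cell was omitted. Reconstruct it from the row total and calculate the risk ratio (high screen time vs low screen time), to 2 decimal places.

5.42

The missing cell is in the exposed row: 3348 − 1583 = 1765.
So a = 1583, b = 1765, c = 243, d = 2542.
RR = [a/(a+b)] / [c/(c+d)] = (1583/3348) / (243/2785) = 0.47282/0.08725 = 5.41894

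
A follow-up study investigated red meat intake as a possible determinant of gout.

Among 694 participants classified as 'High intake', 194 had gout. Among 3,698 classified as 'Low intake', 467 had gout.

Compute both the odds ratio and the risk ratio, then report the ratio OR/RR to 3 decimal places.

1.213

From the description: a = 194, b = 500, c = 467, d = 3231.
OR = (194·3231)/(500·467) = 626814/233500 = 2.68443
Risk in exposed = 194/694 = 0.27954; risk in unexposed = 467/3698 = 0.12628; RR = 2.21357
OR/RR = 2.68443 / 2.21357 = 1.21272
The outcome is not rare, so the OR lies further from 1 than the RR.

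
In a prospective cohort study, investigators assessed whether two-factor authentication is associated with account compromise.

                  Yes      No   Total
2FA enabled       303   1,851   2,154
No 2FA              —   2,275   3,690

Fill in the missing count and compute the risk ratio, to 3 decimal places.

The missing cell is in the unexposed row: 3690 − 2275 = 1415.
So a = 303, b = 1851, c = 1415, d = 2275.
RR = [a/(a+b)] / [c/(c+d)] = (303/2154) / (1415/3690) = 0.14067/0.38347 = 0.36683

0.367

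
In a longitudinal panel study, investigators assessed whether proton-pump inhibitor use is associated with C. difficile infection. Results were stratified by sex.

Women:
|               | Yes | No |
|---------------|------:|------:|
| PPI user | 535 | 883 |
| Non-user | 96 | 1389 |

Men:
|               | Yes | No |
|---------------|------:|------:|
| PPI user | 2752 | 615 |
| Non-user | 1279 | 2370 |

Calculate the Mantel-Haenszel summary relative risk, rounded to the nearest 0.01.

RR_MH = Σ(aᵢ·n₀ᵢ/nᵢ) / Σ(cᵢ·n₁ᵢ/nᵢ), with n₁ᵢ = aᵢ+bᵢ (exposed), n₀ᵢ = cᵢ+dᵢ (unexposed), nᵢ = n₁ᵢ+n₀ᵢ.
Stratum 1 (Women): n₁ = 1418, n₀ = 1485, n = 2903; a·n₀/n = 535·1485/2903 = 273.6738; c·n₁/n = 96·1418/2903 = 46.8922
Stratum 2 (Men): n₁ = 3367, n₀ = 3649, n = 7016; a·n₀/n = 2752·3649/7016 = 1431.3067; c·n₁/n = 1279·3367/7016 = 613.7960
RR_MH = (273.6738 + 1431.3067) / (46.8922 + 613.7960) = 1704.9805 / 660.6882 = 2.58061

2.58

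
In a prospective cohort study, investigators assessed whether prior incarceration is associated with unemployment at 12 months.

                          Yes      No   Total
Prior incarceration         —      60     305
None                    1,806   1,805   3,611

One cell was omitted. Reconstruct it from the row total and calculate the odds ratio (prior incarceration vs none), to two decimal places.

4.08

The missing cell is in the exposed row: 305 − 60 = 245.
So a = 245, b = 60, c = 1806, d = 1805.
OR = (a·d)/(b·c) = (245 × 1805) / (60 × 1806) = 442225 / 108360 = 4.08107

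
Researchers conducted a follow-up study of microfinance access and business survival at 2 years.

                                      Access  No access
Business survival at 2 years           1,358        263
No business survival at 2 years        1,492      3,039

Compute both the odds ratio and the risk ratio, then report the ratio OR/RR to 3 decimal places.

Reading the table with exposure as columns: a = 1358 (Access, case), b = 1492 (Access, non-case), c = 263 (No access, case), d = 3039.
OR = (1358·3039)/(1492·263) = 4126962/392396 = 10.51734
Risk in exposed = 1358/2850 = 0.47649; risk in unexposed = 263/3302 = 0.07965; RR = 5.98241
OR/RR = 10.51734 / 5.98241 = 1.75804
The outcome is not rare, so the OR lies further from 1 than the RR.

1.758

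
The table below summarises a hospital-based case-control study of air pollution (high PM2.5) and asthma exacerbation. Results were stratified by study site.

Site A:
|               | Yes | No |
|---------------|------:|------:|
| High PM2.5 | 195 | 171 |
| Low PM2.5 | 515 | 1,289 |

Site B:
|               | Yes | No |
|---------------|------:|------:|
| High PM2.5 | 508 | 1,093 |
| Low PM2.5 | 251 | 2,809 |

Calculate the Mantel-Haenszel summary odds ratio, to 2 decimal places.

OR_MH = Σ(aᵢdᵢ/nᵢ) / Σ(bᵢcᵢ/nᵢ), where nᵢ is the stratum total.
Stratum 1 (Site A): n = 2170; a·d/n = 195·1289/2170 = 115.8318; b·c/n = 171·515/2170 = 40.5829
Stratum 2 (Site B): n = 4661; a·d/n = 508·2809/4661 = 306.1515; b·c/n = 1093·251/4661 = 58.8593
OR_MH = (115.8318 + 306.1515) / (40.5829 + 58.8593) = 421.9833 / 99.4422 = 4.24350

4.24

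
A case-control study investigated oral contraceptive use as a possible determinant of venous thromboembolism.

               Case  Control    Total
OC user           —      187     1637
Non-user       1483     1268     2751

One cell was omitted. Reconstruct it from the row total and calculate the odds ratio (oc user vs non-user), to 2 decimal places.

6.63

The missing cell is in the exposed row: 1637 − 187 = 1450.
So a = 1450, b = 187, c = 1483, d = 1268.
OR = (a·d)/(b·c) = (1450 × 1268) / (187 × 1483) = 1838600 / 277321 = 6.62986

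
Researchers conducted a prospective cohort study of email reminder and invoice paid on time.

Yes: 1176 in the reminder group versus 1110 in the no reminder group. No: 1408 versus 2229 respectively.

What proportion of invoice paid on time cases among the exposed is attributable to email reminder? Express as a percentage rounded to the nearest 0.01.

From the description: a = 1176, b = 1408, c = 1110, d = 2229.
Risk in exposed = 1176/2584 = 0.45511; risk in unexposed = 1110/3339 = 0.33243.
RR = 0.45511/0.33243 = 1.36902
AR% = (RR − 1)/RR × 100 = (1.36902 − 1)/1.36902 × 100 = 26.9548%

26.95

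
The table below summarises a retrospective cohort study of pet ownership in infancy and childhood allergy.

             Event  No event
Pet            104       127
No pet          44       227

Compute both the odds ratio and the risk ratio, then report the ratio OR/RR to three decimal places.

Cells: a = 104, b = 127, c = 44, d = 227.
OR = (104·227)/(127·44) = 23608/5588 = 4.22477
Risk in exposed = 104/231 = 0.45022; risk in unexposed = 44/271 = 0.16236; RR = 2.77292
OR/RR = 4.22477 / 2.77292 = 1.52358
The outcome is not rare, so the OR lies further from 1 than the RR.

1.524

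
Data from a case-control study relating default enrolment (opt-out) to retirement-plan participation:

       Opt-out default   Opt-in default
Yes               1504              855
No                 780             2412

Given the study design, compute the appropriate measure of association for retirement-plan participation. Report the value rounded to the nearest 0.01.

Reading the table with exposure as columns: a = 1504 (Opt-out default, case), b = 780 (Opt-out default, non-case), c = 855 (Opt-in default, case), d = 2412.
This is a case-control study: participants were sampled on outcome status, so risks in the source population cannot be estimated directly — relative risk is not valid here. The odds ratio is the appropriate measure.
OR = (a·d)/(b·c) = (1504 × 2412) / (780 × 855) = 3627648 / 666900 = 5.43957

5.44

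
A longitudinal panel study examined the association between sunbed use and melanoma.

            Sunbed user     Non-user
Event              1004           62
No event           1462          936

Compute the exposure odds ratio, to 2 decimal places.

10.37

Reading the table with exposure as columns: a = 1004 (Sunbed user, case), b = 1462 (Sunbed user, non-case), c = 62 (Non-user, case), d = 936.
OR = (a·d)/(b·c) = (1004 × 936) / (1462 × 62) = 939744 / 90644 = 10.36742
The odds of melanoma are about 10.37 times as high in the sunbed user group.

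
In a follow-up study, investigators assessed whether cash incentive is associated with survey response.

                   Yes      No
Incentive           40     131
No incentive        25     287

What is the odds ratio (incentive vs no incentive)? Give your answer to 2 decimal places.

3.51

Cells: a = 40, b = 131, c = 25, d = 287.
OR = (a·d)/(b·c) = (40 × 287) / (131 × 25) = 11480 / 3275 = 3.50534
The odds of survey response are about 3.51 times as high in the incentive group.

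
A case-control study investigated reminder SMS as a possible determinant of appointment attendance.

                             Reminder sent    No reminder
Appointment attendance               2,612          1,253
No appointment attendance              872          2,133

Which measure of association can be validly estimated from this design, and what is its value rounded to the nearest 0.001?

5.099

Reading the table with exposure as columns: a = 2612 (Reminder sent, case), b = 872 (Reminder sent, non-case), c = 1253 (No reminder, case), d = 2133.
This is a case-control study: participants were sampled on outcome status, so risks in the source population cannot be estimated directly — relative risk is not valid here. The odds ratio is the appropriate measure.
OR = (a·d)/(b·c) = (2612 × 2133) / (872 × 1253) = 5571396 / 1092616 = 5.09913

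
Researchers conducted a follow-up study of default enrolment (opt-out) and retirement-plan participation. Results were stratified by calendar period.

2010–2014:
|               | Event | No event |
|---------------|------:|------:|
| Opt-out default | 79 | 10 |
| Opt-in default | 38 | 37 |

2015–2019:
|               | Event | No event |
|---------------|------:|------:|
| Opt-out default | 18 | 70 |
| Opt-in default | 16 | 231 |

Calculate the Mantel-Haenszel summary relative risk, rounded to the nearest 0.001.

1.990

RR_MH = Σ(aᵢ·n₀ᵢ/nᵢ) / Σ(cᵢ·n₁ᵢ/nᵢ), with n₁ᵢ = aᵢ+bᵢ (exposed), n₀ᵢ = cᵢ+dᵢ (unexposed), nᵢ = n₁ᵢ+n₀ᵢ.
Stratum 1 (2010–2014): n₁ = 89, n₀ = 75, n = 164; a·n₀/n = 79·75/164 = 36.1280; c·n₁/n = 38·89/164 = 20.6220
Stratum 2 (2015–2019): n₁ = 88, n₀ = 247, n = 335; a·n₀/n = 18·247/335 = 13.2716; c·n₁/n = 16·88/335 = 4.2030
RR_MH = (36.1280 + 13.2716) / (20.6220 + 4.2030) = 49.3997 / 24.8249 = 1.98992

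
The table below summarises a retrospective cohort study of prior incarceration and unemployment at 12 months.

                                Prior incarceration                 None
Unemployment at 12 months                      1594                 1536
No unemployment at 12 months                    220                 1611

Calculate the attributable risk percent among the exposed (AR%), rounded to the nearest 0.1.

Reading the table with exposure as columns: a = 1594 (Prior incarceration, case), b = 220 (Prior incarceration, non-case), c = 1536 (None, case), d = 1611.
Risk in exposed = 1594/1814 = 0.87872; risk in unexposed = 1536/3147 = 0.48808.
RR = 0.87872/0.48808 = 1.80035
AR% = (RR − 1)/RR × 100 = (1.80035 − 1)/1.80035 × 100 = 44.4552%

44.5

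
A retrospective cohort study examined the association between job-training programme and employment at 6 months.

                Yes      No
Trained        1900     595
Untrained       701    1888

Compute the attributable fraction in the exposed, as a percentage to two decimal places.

64.44

Cells: a = 1900, b = 595, c = 701, d = 1888.
Risk in exposed = 1900/2495 = 0.76152; risk in unexposed = 701/2589 = 0.27076.
RR = 0.76152/0.27076 = 2.81253
AR% = (RR − 1)/RR × 100 = (2.81253 − 1)/2.81253 × 100 = 64.4448%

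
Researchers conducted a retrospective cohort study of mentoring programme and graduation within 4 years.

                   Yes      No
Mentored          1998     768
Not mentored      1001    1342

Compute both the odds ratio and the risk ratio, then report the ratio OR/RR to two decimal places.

2.06

Cells: a = 1998, b = 768, c = 1001, d = 1342.
OR = (1998·1342)/(768·1001) = 2681316/768768 = 3.48781
Risk in exposed = 1998/2766 = 0.72234; risk in unexposed = 1001/2343 = 0.42723; RR = 1.69076
OR/RR = 3.48781 / 1.69076 = 2.06287
The outcome is not rare, so the OR lies further from 1 than the RR.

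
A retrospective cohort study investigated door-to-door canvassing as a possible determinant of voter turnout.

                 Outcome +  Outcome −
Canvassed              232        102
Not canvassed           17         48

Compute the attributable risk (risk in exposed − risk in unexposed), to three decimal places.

Cells: a = 232, b = 102, c = 17, d = 48.
Risk in exposed = 232/334 = 0.694611; risk in unexposed = 17/65 = 0.261538.
Risk difference = 0.694611 − 0.261538 = 0.433072

0.433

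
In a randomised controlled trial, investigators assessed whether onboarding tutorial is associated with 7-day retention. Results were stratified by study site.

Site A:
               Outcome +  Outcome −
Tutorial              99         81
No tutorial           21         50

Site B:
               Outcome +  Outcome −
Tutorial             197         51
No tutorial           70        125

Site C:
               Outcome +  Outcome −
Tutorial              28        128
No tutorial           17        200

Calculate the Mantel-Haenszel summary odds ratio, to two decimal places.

4.37

OR_MH = Σ(aᵢdᵢ/nᵢ) / Σ(bᵢcᵢ/nᵢ), where nᵢ is the stratum total.
Stratum 1 (Site A): n = 251; a·d/n = 99·50/251 = 19.7211; b·c/n = 81·21/251 = 6.7769
Stratum 2 (Site B): n = 443; a·d/n = 197·125/443 = 55.5869; b·c/n = 51·70/443 = 8.0587
Stratum 3 (Site C): n = 373; a·d/n = 28·200/373 = 15.0134; b·c/n = 128·17/373 = 5.8338
OR_MH = (19.7211 + 55.5869 + 15.0134) / (6.7769 + 8.0587 + 5.8338) = 90.3214 / 20.6694 = 4.36982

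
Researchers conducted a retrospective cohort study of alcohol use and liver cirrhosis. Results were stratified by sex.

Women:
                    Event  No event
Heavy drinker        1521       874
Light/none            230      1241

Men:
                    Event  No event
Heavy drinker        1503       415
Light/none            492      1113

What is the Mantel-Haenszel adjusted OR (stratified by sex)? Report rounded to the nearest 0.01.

8.76

OR_MH = Σ(aᵢdᵢ/nᵢ) / Σ(bᵢcᵢ/nᵢ), where nᵢ is the stratum total.
Stratum 1 (Women): n = 3866; a·d/n = 1521·1241/3866 = 488.2465; b·c/n = 874·230/3866 = 51.9969
Stratum 2 (Men): n = 3523; a·d/n = 1503·1113/3523 = 474.8337; b·c/n = 415·492/3523 = 57.9563
OR_MH = (488.2465 + 474.8337) / (51.9969 + 57.9563) = 963.0802 / 109.9532 = 8.75900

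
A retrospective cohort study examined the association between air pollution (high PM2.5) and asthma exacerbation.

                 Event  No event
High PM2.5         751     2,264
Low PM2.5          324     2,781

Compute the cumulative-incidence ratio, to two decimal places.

Cells: a = 751, b = 2264, c = 324, d = 2781.
Risk in exposed = 751/3015 = 0.24909; risk in unexposed = 324/3105 = 0.10435.
RR = 0.24909 / 0.10435 = 2.38709
The risk among the exposed is 2.39 times that among the unexposed.

2.39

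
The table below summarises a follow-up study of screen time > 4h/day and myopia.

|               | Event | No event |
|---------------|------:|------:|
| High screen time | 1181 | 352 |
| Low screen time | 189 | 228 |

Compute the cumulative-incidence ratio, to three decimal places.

Cells: a = 1181, b = 352, c = 189, d = 228.
Risk in exposed = 1181/1533 = 0.77038; risk in unexposed = 189/417 = 0.45324.
RR = 0.77038 / 0.45324 = 1.69974
The risk among the exposed is 1.70 times that among the unexposed.

1.700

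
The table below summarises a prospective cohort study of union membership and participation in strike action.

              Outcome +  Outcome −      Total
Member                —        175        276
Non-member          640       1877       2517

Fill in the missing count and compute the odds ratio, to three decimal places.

1.693

The missing cell is in the exposed row: 276 − 175 = 101.
So a = 101, b = 175, c = 640, d = 1877.
OR = (a·d)/(b·c) = (101 × 1877) / (175 × 640) = 189577 / 112000 = 1.69265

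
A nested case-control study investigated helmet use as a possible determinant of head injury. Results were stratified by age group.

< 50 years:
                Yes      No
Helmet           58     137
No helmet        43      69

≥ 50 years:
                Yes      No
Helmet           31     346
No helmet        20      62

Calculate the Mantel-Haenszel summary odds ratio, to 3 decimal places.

0.503

OR_MH = Σ(aᵢdᵢ/nᵢ) / Σ(bᵢcᵢ/nᵢ), where nᵢ is the stratum total.
Stratum 1 (< 50 years): n = 307; a·d/n = 58·69/307 = 13.0358; b·c/n = 137·43/307 = 19.1889
Stratum 2 (≥ 50 years): n = 459; a·d/n = 31·62/459 = 4.1874; b·c/n = 346·20/459 = 15.0763
OR_MH = (13.0358 + 4.1874) / (19.1889 + 15.0763) = 17.2232 / 34.2652 = 0.50264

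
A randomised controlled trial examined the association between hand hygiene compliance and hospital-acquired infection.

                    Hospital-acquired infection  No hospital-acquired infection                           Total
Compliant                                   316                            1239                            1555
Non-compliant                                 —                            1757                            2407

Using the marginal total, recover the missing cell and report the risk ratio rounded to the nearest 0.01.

0.75

The missing cell is in the unexposed row: 2407 − 1757 = 650.
So a = 316, b = 1239, c = 650, d = 1757.
RR = [a/(a+b)] / [c/(c+d)] = (316/1555) / (650/2407) = 0.20322/0.27005 = 0.75252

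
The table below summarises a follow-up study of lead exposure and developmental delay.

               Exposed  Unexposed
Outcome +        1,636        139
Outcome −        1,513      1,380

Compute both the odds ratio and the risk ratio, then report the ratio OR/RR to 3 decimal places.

1.891

Reading the table with exposure as columns: a = 1636 (Exposed, case), b = 1513 (Exposed, non-case), c = 139 (Unexposed, case), d = 1380.
OR = (1636·1380)/(1513·139) = 2257680/210307 = 10.73516
Risk in exposed = 1636/3149 = 0.51953; risk in unexposed = 139/1519 = 0.09151; RR = 5.67745
OR/RR = 10.73516 / 5.67745 = 1.89084
The outcome is not rare, so the OR lies further from 1 than the RR.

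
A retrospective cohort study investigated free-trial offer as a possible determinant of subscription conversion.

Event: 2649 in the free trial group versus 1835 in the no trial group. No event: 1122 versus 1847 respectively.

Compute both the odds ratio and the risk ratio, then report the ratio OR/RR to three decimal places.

1.686

From the description: a = 2649, b = 1122, c = 1835, d = 1847.
OR = (2649·1847)/(1122·1835) = 4892703/2058870 = 2.37640
Risk in exposed = 2649/3771 = 0.70247; risk in unexposed = 1835/3682 = 0.49837; RR = 1.40953
OR/RR = 2.37640 / 1.40953 = 1.68596
The outcome is not rare, so the OR lies further from 1 than the RR.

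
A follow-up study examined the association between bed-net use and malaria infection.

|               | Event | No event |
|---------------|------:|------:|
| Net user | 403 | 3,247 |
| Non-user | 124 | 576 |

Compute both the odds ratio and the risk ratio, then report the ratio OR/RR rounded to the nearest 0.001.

Cells: a = 403, b = 3247, c = 124, d = 576.
OR = (403·576)/(3247·124) = 232128/402628 = 0.57653
Risk in exposed = 403/3650 = 0.11041; risk in unexposed = 124/700 = 0.17714; RR = 0.62329
OR/RR = 0.57653 / 0.62329 = 0.92499
The outcome is not rare, so the OR lies further from 1 than the RR.

0.925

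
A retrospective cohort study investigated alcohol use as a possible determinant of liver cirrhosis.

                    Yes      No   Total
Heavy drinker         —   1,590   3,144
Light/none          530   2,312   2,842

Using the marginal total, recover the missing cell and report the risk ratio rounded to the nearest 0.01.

The missing cell is in the exposed row: 3144 − 1590 = 1554.
So a = 1554, b = 1590, c = 530, d = 2312.
RR = [a/(a+b)] / [c/(c+d)] = (1554/3144) / (530/2842) = 0.49427/0.18649 = 2.65043

2.65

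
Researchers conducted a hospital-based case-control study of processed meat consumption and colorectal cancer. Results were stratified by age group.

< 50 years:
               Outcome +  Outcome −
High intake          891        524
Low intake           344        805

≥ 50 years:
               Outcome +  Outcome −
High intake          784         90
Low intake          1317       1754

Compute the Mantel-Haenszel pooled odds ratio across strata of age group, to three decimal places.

6.261

OR_MH = Σ(aᵢdᵢ/nᵢ) / Σ(bᵢcᵢ/nᵢ), where nᵢ is the stratum total.
Stratum 1 (< 50 years): n = 2564; a·d/n = 891·805/2564 = 279.7406; b·c/n = 524·344/2564 = 70.3027
Stratum 2 (≥ 50 years): n = 3945; a·d/n = 784·1754/3945 = 348.5769; b·c/n = 90·1317/3945 = 30.0456
OR_MH = (279.7406 + 348.5769) / (70.3027 + 30.0456) = 628.3176 / 100.3483 = 6.26137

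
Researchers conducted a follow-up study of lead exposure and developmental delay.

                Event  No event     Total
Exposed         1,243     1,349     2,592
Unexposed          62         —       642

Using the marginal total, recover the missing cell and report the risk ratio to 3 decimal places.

4.966

The missing cell is in the unexposed row: 642 − 62 = 580.
So a = 1243, b = 1349, c = 62, d = 580.
RR = [a/(a+b)] / [c/(c+d)] = (1243/2592) / (62/642) = 0.47955/0.09657 = 4.96569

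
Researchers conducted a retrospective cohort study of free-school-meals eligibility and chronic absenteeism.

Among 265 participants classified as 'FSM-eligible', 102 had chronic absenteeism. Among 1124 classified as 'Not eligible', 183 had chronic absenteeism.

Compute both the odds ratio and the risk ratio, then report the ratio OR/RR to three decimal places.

1.361

From the description: a = 102, b = 163, c = 183, d = 941.
OR = (102·941)/(163·183) = 95982/29829 = 3.21774
Risk in exposed = 102/265 = 0.38491; risk in unexposed = 183/1124 = 0.16281; RR = 2.36412
OR/RR = 3.21774 / 2.36412 = 1.36107
The outcome is not rare, so the OR lies further from 1 than the RR.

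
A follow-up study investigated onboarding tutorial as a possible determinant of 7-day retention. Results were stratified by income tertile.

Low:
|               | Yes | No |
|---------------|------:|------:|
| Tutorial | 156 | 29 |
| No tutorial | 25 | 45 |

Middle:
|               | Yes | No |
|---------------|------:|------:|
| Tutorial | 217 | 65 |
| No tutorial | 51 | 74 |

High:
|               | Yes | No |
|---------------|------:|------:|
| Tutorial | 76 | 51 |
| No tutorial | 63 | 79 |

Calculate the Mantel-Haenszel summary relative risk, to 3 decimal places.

RR_MH = Σ(aᵢ·n₀ᵢ/nᵢ) / Σ(cᵢ·n₁ᵢ/nᵢ), with n₁ᵢ = aᵢ+bᵢ (exposed), n₀ᵢ = cᵢ+dᵢ (unexposed), nᵢ = n₁ᵢ+n₀ᵢ.
Stratum 1 (Low): n₁ = 185, n₀ = 70, n = 255; a·n₀/n = 156·70/255 = 42.8235; c·n₁/n = 25·185/255 = 18.1373
Stratum 2 (Middle): n₁ = 282, n₀ = 125, n = 407; a·n₀/n = 217·125/407 = 66.6462; c·n₁/n = 51·282/407 = 35.3366
Stratum 3 (High): n₁ = 127, n₀ = 142, n = 269; a·n₀/n = 76·142/269 = 40.1190; c·n₁/n = 63·127/269 = 29.7435
RR_MH = (42.8235 + 66.6462 + 40.1190) / (18.1373 + 35.3366 + 29.7435) = 149.5887 / 83.2174 = 1.79757

1.798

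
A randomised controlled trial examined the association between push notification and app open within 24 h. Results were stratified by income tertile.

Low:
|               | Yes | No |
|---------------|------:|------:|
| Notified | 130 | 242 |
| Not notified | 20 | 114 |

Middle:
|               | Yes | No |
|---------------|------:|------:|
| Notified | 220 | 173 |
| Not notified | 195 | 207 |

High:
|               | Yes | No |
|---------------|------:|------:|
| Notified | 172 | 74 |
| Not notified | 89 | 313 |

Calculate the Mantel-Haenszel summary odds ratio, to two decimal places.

2.73

OR_MH = Σ(aᵢdᵢ/nᵢ) / Σ(bᵢcᵢ/nᵢ), where nᵢ is the stratum total.
Stratum 1 (Low): n = 506; a·d/n = 130·114/506 = 29.2885; b·c/n = 242·20/506 = 9.5652
Stratum 2 (Middle): n = 795; a·d/n = 220·207/795 = 57.2830; b·c/n = 173·195/795 = 42.4340
Stratum 3 (High): n = 648; a·d/n = 172·313/648 = 83.0802; b·c/n = 74·89/648 = 10.1636
OR_MH = (29.2885 + 57.2830 + 83.0802) / (9.5652 + 42.4340 + 10.1636) = 169.6518 / 62.1628 = 2.72915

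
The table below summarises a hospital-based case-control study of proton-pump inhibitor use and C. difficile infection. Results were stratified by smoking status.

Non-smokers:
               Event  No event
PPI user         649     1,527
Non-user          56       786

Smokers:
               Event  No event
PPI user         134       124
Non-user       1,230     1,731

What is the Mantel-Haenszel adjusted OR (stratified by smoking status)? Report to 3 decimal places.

OR_MH = Σ(aᵢdᵢ/nᵢ) / Σ(bᵢcᵢ/nᵢ), where nᵢ is the stratum total.
Stratum 1 (Non-smokers): n = 3018; a·d/n = 649·786/3018 = 169.0239; b·c/n = 1527·56/3018 = 28.3340
Stratum 2 (Smokers): n = 3219; a·d/n = 134·1731/3219 = 72.0578; b·c/n = 124·1230/3219 = 47.3812
OR_MH = (169.0239 + 72.0578) / (28.3340 + 47.3812) = 241.0816 / 75.7152 = 3.18406

3.184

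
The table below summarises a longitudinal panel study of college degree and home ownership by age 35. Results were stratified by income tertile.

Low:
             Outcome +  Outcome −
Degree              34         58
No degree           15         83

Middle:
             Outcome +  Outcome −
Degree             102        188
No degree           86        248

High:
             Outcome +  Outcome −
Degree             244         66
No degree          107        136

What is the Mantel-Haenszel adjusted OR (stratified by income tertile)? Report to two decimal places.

OR_MH = Σ(aᵢdᵢ/nᵢ) / Σ(bᵢcᵢ/nᵢ), where nᵢ is the stratum total.
Stratum 1 (Low): n = 190; a·d/n = 34·83/190 = 14.8526; b·c/n = 58·15/190 = 4.5789
Stratum 2 (Middle): n = 624; a·d/n = 102·248/624 = 40.5385; b·c/n = 188·86/624 = 25.9103
Stratum 3 (High): n = 553; a·d/n = 244·136/553 = 60.0072; b·c/n = 66·107/553 = 12.7703
OR_MH = (14.8526 + 40.5385 + 60.0072) / (4.5789 + 25.9103 + 12.7703) = 115.3983 / 43.2595 = 2.66758

2.67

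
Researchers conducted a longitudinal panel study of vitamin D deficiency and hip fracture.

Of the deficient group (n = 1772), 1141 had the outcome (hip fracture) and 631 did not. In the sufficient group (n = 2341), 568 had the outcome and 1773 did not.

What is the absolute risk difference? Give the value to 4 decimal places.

From the description: a = 1141, b = 631, c = 568, d = 1773.
Risk in exposed = 1141/1772 = 0.643905; risk in unexposed = 568/2341 = 0.242631.
Risk difference = 0.643905 − 0.242631 = 0.401274

0.4013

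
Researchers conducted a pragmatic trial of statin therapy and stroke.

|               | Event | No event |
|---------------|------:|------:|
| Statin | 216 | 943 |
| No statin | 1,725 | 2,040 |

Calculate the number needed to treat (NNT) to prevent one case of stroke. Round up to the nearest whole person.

4

Risk in treated group = 216/1159 = 0.18637; risk in control = 1725/3765 = 0.45817.
Absolute risk reduction = 0.45817 − 0.18637 = 0.27180
NNT = 1 / ARR = 1 / 0.27180 = 3.679 → round up → 4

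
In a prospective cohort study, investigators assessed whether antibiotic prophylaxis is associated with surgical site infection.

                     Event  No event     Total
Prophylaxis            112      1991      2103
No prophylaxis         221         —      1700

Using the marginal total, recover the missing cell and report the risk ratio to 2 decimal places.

0.41

The missing cell is in the unexposed row: 1700 − 221 = 1479.
So a = 112, b = 1991, c = 221, d = 1479.
RR = [a/(a+b)] / [c/(c+d)] = (112/2103) / (221/1700) = 0.05326/0.13000 = 0.40967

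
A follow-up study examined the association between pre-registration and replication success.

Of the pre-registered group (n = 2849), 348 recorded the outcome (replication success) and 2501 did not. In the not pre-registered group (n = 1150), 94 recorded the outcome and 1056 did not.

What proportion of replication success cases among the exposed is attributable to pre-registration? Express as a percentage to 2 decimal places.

From the description: a = 348, b = 2501, c = 94, d = 1056.
Risk in exposed = 348/2849 = 0.12215; risk in unexposed = 94/1150 = 0.08174.
RR = 0.12215/0.08174 = 1.49437
AR% = (RR − 1)/RR × 100 = (1.49437 − 1)/1.49437 × 100 = 33.0820%

33.08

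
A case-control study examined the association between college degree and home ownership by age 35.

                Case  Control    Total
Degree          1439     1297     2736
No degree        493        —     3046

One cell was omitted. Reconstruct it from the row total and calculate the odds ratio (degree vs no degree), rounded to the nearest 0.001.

5.745

The missing cell is in the unexposed row: 3046 − 493 = 2553.
So a = 1439, b = 1297, c = 493, d = 2553.
OR = (a·d)/(b·c) = (1439 × 2553) / (1297 × 493) = 3673767 / 639421 = 5.74546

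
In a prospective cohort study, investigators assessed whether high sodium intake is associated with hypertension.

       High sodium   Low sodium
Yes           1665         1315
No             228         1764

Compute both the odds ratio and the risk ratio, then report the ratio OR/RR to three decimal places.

4.757

Reading the table with exposure as columns: a = 1665 (High sodium, case), b = 228 (High sodium, non-case), c = 1315 (Low sodium, case), d = 1764.
OR = (1665·1764)/(228·1315) = 2937060/299820 = 9.79608
Risk in exposed = 1665/1893 = 0.87956; risk in unexposed = 1315/3079 = 0.42709; RR = 2.05943
OR/RR = 9.79608 / 2.05943 = 4.75669
The outcome is not rare, so the OR lies further from 1 than the RR.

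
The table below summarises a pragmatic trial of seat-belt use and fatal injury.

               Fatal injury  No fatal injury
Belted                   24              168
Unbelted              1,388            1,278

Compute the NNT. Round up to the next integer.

Risk in treated group = 24/192 = 0.12500; risk in control = 1388/2666 = 0.52063.
Absolute risk reduction = 0.52063 − 0.12500 = 0.39563
NNT = 1 / ARR = 1 / 0.39563 = 2.528 → round up → 3

3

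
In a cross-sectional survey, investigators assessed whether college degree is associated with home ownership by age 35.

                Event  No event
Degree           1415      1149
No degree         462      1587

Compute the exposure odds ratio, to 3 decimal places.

4.230

Cells: a = 1415, b = 1149, c = 462, d = 1587.
OR = (a·d)/(b·c) = (1415 × 1587) / (1149 × 462) = 2245605 / 530838 = 4.23030
The odds of home ownership by age 35 are about 4.23 times as high in the degree group.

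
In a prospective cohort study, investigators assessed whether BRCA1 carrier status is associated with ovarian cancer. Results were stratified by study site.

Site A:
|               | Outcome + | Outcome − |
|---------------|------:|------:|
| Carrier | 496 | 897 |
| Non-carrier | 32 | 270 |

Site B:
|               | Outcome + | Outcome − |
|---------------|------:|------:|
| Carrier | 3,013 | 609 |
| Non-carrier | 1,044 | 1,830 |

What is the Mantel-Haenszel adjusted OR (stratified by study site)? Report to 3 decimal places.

8.081

OR_MH = Σ(aᵢdᵢ/nᵢ) / Σ(bᵢcᵢ/nᵢ), where nᵢ is the stratum total.
Stratum 1 (Site A): n = 1695; a·d/n = 496·270/1695 = 79.0088; b·c/n = 897·32/1695 = 16.9345
Stratum 2 (Site B): n = 6496; a·d/n = 3013·1830/6496 = 848.7977; b·c/n = 609·1044/6496 = 97.8750
OR_MH = (79.0088 + 848.7977) / (16.9345 + 97.8750) = 927.8066 / 114.8095 = 8.08127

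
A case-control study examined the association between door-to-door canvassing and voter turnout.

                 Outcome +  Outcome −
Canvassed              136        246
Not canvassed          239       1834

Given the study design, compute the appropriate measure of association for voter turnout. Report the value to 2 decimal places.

Cells: a = 136, b = 246, c = 239, d = 1834.
This is a case-control study: participants were sampled on outcome status, so risks in the source population cannot be estimated directly — relative risk is not valid here. The odds ratio is the appropriate measure.
OR = (a·d)/(b·c) = (136 × 1834) / (246 × 239) = 249424 / 58794 = 4.24234

4.24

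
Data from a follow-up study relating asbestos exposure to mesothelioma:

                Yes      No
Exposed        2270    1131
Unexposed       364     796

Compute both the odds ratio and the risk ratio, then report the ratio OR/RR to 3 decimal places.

Cells: a = 2270, b = 1131, c = 364, d = 796.
OR = (2270·796)/(1131·364) = 1806920/411684 = 4.38909
Risk in exposed = 2270/3401 = 0.66745; risk in unexposed = 364/1160 = 0.31379; RR = 2.12704
OR/RR = 4.38909 / 2.12704 = 2.06347
The outcome is not rare, so the OR lies further from 1 than the RR.

2.063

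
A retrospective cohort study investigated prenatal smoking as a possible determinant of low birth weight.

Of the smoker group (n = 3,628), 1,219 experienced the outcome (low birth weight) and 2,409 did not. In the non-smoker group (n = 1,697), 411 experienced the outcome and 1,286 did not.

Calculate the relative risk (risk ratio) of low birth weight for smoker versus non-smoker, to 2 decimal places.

From the description: a = 1219, b = 2409, c = 411, d = 1286.
Risk in exposed = 1219/3628 = 0.33600; risk in unexposed = 411/1697 = 0.24219.
RR = 0.33600 / 0.24219 = 1.38732
The risk among the exposed is 1.39 times that among the unexposed.

1.39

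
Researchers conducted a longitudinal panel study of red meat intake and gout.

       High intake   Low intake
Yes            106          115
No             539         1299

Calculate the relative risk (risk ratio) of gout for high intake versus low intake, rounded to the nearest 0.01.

Reading the table with exposure as columns: a = 106 (High intake, case), b = 539 (High intake, non-case), c = 115 (Low intake, case), d = 1299.
Risk in exposed = 106/645 = 0.16434; risk in unexposed = 115/1414 = 0.08133.
RR = 0.16434 / 0.08133 = 2.02068
The risk among the exposed is 2.02 times that among the unexposed.

2.02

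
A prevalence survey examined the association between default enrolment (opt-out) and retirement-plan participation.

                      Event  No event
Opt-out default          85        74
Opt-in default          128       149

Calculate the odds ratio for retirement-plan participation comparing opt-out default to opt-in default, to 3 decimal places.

1.337

Cells: a = 85, b = 74, c = 128, d = 149.
OR = (a·d)/(b·c) = (85 × 149) / (74 × 128) = 12665 / 9472 = 1.33710
The odds of retirement-plan participation are about 1.34 times as high in the opt-out default group.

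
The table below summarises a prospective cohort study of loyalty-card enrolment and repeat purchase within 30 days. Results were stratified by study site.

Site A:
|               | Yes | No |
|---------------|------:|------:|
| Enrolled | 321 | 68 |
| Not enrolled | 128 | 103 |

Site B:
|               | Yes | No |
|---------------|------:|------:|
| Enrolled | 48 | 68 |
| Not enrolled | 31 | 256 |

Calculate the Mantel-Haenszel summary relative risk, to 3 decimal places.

1.723

RR_MH = Σ(aᵢ·n₀ᵢ/nᵢ) / Σ(cᵢ·n₁ᵢ/nᵢ), with n₁ᵢ = aᵢ+bᵢ (exposed), n₀ᵢ = cᵢ+dᵢ (unexposed), nᵢ = n₁ᵢ+n₀ᵢ.
Stratum 1 (Site A): n₁ = 389, n₀ = 231, n = 620; a·n₀/n = 321·231/620 = 119.5984; c·n₁/n = 128·389/620 = 80.3097
Stratum 2 (Site B): n₁ = 116, n₀ = 287, n = 403; a·n₀/n = 48·287/403 = 34.1836; c·n₁/n = 31·116/403 = 8.9231
RR_MH = (119.5984 + 34.1836) / (80.3097 + 8.9231) = 153.7820 / 89.2328 = 1.72338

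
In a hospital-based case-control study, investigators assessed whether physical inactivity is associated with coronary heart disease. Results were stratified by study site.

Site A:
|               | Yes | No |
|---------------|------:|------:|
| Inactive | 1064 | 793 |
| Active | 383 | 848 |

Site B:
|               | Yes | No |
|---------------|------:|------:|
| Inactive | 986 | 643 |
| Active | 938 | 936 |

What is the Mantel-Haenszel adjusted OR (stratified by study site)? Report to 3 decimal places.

OR_MH = Σ(aᵢdᵢ/nᵢ) / Σ(bᵢcᵢ/nᵢ), where nᵢ is the stratum total.
Stratum 1 (Site A): n = 3088; a·d/n = 1064·848/3088 = 292.1865; b·c/n = 793·383/3088 = 98.3546
Stratum 2 (Site B): n = 3503; a·d/n = 986·936/3503 = 263.4587; b·c/n = 643·938/3503 = 172.1764
OR_MH = (292.1865 + 263.4587) / (98.3546 + 172.1764) = 555.6453 / 270.5310 = 2.05391

2.054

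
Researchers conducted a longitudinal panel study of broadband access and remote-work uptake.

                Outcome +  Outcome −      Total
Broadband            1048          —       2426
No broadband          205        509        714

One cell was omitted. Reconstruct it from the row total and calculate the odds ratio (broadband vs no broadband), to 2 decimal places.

The missing cell is in the exposed row: 2426 − 1048 = 1378.
So a = 1048, b = 1378, c = 205, d = 509.
OR = (a·d)/(b·c) = (1048 × 509) / (1378 × 205) = 533432 / 282490 = 1.88832

1.89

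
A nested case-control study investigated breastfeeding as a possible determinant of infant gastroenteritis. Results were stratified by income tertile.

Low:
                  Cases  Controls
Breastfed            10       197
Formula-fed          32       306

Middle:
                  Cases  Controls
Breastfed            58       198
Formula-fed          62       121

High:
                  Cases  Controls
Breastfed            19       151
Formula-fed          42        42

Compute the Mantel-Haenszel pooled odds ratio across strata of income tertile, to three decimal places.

OR_MH = Σ(aᵢdᵢ/nᵢ) / Σ(bᵢcᵢ/nᵢ), where nᵢ is the stratum total.
Stratum 1 (Low): n = 545; a·d/n = 10·306/545 = 5.6147; b·c/n = 197·32/545 = 11.5670
Stratum 2 (Middle): n = 439; a·d/n = 58·121/439 = 15.9863; b·c/n = 198·62/439 = 27.9636
Stratum 3 (High): n = 254; a·d/n = 19·42/254 = 3.1417; b·c/n = 151·42/254 = 24.9685
OR_MH = (5.6147 + 15.9863 + 3.1417) / (11.5670 + 27.9636 + 24.9685) = 24.7427 / 64.4990 = 0.38361

0.384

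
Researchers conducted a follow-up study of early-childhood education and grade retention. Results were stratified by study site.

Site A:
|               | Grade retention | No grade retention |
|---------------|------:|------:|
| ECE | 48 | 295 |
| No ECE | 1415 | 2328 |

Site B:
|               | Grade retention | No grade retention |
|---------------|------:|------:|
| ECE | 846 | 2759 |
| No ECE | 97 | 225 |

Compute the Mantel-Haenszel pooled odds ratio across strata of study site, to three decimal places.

OR_MH = Σ(aᵢdᵢ/nᵢ) / Σ(bᵢcᵢ/nᵢ), where nᵢ is the stratum total.
Stratum 1 (Site A): n = 4086; a·d/n = 48·2328/4086 = 27.3480; b·c/n = 295·1415/4086 = 102.1598
Stratum 2 (Site B): n = 3927; a·d/n = 846·225/3927 = 48.4721; b·c/n = 2759·97/3927 = 68.1495
OR_MH = (27.3480 + 48.4721) / (102.1598 + 68.1495) = 75.8201 / 170.3093 = 0.44519

0.445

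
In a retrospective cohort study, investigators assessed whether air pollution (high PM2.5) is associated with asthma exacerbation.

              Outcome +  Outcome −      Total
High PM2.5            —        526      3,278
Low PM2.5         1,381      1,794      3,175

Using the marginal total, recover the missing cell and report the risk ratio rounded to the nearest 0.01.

1.93

The missing cell is in the exposed row: 3278 − 526 = 2752.
So a = 2752, b = 526, c = 1381, d = 1794.
RR = [a/(a+b)] / [c/(c+d)] = (2752/3278) / (1381/3175) = 0.83954/0.43496 = 1.93014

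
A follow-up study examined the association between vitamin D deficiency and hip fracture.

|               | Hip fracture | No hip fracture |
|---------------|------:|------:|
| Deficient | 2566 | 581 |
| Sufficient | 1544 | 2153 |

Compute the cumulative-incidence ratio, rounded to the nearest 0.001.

1.952

Cells: a = 2566, b = 581, c = 1544, d = 2153.
Risk in exposed = 2566/3147 = 0.81538; risk in unexposed = 1544/3697 = 0.41764.
RR = 0.81538 / 0.41764 = 1.95237
The risk among the exposed is 1.95 times that among the unexposed.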